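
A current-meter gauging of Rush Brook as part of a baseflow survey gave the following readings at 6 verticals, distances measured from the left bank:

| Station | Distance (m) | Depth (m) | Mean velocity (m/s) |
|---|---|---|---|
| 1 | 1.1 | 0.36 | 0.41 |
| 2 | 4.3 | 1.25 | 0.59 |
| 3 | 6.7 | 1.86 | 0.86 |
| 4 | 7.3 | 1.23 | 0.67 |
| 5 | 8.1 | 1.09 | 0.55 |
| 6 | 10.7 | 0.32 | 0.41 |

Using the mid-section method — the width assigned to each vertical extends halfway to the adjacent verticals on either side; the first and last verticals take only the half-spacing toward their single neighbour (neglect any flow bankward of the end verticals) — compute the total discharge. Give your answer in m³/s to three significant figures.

6.47 m³/s

w_1 = (4.3 − 1.1)/2 = 1.6 m; q_1 = 0.41 × 0.36 × 1.6 = 0.2362 m³/s
w_2 = (6.7 − 1.1)/2 = 2.8 m; q_2 = 0.59 × 1.25 × 2.8 = 2.065 m³/s
w_3 = (7.3 − 4.3)/2 = 1.5 m; q_3 = 0.86 × 1.86 × 1.5 = 2.399 m³/s
w_4 = (8.1 − 6.7)/2 = 0.7 m; q_4 = 0.67 × 1.23 × 0.7 = 0.5769 m³/s
w_5 = (10.7 − 7.3)/2 = 1.7 m; q_5 = 0.55 × 1.09 × 1.7 = 1.019 m³/s
w_6 = (10.7 − 8.1)/2 = 1.3 m; q_6 = 0.41 × 0.32 × 1.3 = 0.1706 m³/s
Q = Σ qᵢ = 6.467 m³/s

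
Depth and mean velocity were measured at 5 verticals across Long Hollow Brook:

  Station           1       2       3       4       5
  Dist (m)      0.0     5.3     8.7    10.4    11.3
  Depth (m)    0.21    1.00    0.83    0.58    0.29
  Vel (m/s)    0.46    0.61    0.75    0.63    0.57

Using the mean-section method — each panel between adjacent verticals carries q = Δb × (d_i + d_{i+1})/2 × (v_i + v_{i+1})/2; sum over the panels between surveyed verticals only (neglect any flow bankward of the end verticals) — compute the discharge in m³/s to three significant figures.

Panel 1-2: Δb = 5.3 m, d̄ = (0.21+1.00)/2 = 0.605, v̄ = (0.46+0.61)/2 = 0.535 → q = 5.3×0.605×0.535 = 1.715 m³/s
Panel 2-3: Δb = 3.4 m, d̄ = (1.00+0.83)/2 = 0.915, v̄ = (0.61+0.75)/2 = 0.68 → q = 3.4×0.915×0.68 = 2.115 m³/s
Panel 3-4: Δb = 1.7 m, d̄ = (0.83+0.58)/2 = 0.705, v̄ = (0.75+0.63)/2 = 0.69 → q = 1.7×0.705×0.69 = 0.8270 m³/s
Panel 4-5: Δb = 0.9 m, d̄ = (0.58+0.29)/2 = 0.435, v̄ = (0.63+0.57)/2 = 0.6 → q = 0.9×0.435×0.6 = 0.2349 m³/s
Q = Σ q = 4.893 m³/s

4.89 m³/s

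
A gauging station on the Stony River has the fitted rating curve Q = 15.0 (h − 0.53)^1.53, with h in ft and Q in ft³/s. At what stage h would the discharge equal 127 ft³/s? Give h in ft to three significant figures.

4.57 ft

h − h₀ = (Q/C)^(1/b) = (127/15.0)^(1/1.53) = 4.040 ft
h = 0.53 + 4.040 = 4.570 ft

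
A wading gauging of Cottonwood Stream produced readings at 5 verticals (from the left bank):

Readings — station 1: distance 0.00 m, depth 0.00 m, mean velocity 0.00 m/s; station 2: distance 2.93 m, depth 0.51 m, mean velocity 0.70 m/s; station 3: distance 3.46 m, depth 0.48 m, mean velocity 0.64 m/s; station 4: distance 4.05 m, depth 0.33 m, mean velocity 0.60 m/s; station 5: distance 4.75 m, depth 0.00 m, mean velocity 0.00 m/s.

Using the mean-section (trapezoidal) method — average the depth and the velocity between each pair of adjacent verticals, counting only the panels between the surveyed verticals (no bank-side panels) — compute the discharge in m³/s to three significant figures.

0.620 m³/s

Panel 1-2: Δb = 2.93 m, d̄ = (0.00+0.51)/2 = 0.255, v̄ = (0.00+0.70)/2 = 0.35 → q = 2.93×0.255×0.35 = 0.2615 m³/s
Panel 2-3: Δb = 0.53 m, d̄ = (0.51+0.48)/2 = 0.495, v̄ = (0.70+0.64)/2 = 0.67 → q = 0.53×0.495×0.67 = 0.1758 m³/s
Panel 3-4: Δb = 0.59 m, d̄ = (0.48+0.33)/2 = 0.405, v̄ = (0.64+0.60)/2 = 0.62 → q = 0.59×0.405×0.62 = 0.1481 m³/s
Panel 4-5: Δb = 0.7 m, d̄ = (0.33+0.00)/2 = 0.165, v̄ = (0.60+0.00)/2 = 0.3 → q = 0.7×0.165×0.3 = 0.03465 m³/s
Q = Σ q = 0.6201 m³/s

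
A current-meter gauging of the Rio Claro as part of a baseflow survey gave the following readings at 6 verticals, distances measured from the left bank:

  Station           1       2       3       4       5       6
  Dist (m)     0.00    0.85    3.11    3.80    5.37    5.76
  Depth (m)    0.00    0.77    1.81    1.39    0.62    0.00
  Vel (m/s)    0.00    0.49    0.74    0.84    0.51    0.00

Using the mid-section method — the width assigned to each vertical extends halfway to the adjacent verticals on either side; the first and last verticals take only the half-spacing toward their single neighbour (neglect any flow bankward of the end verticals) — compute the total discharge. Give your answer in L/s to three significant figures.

4190 L/s

w_2 = (3.11 − 0.00)/2 = 1.555 m; q_2 = 0.49 × 0.77 × 1.555 = 0.5867 m³/s
w_3 = (3.80 − 0.85)/2 = 1.475 m; q_3 = 0.74 × 1.81 × 1.475 = 1.976 m³/s
w_4 = (5.37 − 3.11)/2 = 1.13 m; q_4 = 0.84 × 1.39 × 1.13 = 1.319 m³/s
w_5 = (5.76 − 3.80)/2 = 0.98 m; q_5 = 0.51 × 0.62 × 0.98 = 0.3099 m³/s
Stations 1, 6 contribute zero (depth or velocity is 0).
Q = Σ qᵢ = 4.192 m³/s
= 4.192 × 1000 = 4192 L/s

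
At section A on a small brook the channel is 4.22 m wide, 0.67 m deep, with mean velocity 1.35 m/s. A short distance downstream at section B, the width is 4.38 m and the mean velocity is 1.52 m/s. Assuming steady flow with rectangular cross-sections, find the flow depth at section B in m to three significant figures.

Q = A₁V₁ = (4.22×0.67) × 1.35 = 3.817 m³/s
d₂ = Q/(b₂ V₂) = 3.817/(4.38×1.52) = 0.5733 m

0.573 m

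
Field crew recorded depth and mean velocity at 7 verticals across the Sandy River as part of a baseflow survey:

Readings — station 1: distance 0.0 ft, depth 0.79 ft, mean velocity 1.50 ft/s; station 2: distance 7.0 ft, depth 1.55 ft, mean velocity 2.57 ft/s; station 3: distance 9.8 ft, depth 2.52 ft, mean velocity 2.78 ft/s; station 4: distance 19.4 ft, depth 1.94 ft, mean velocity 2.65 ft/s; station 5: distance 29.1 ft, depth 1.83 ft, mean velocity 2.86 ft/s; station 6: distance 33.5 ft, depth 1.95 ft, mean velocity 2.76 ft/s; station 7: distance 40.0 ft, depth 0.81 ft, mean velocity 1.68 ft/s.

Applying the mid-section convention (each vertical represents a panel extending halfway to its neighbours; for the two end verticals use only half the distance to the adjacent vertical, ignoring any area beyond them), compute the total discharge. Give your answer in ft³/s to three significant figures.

w_1 = (7.0 − 0.0)/2 = 3.5 ft; q_1 = 1.50 × 0.79 × 3.5 = 4.148 ft³/s
w_2 = (9.8 − 0.0)/2 = 4.9 ft; q_2 = 2.57 × 1.55 × 4.9 = 19.52 ft³/s
w_3 = (19.4 − 7.0)/2 = 6.2 ft; q_3 = 2.78 × 2.52 × 6.2 = 43.43 ft³/s
w_4 = (29.1 − 9.8)/2 = 9.65 ft; q_4 = 2.65 × 1.94 × 9.65 = 49.61 ft³/s
w_5 = (33.5 − 19.4)/2 = 7.05 ft; q_5 = 2.86 × 1.83 × 7.05 = 36.90 ft³/s
w_6 = (40.0 − 29.1)/2 = 5.45 ft; q_6 = 2.76 × 1.95 × 5.45 = 29.33 ft³/s
w_7 = (40.0 − 33.5)/2 = 3.25 ft; q_7 = 1.68 × 0.81 × 3.25 = 4.423 ft³/s
Q = Σ qᵢ = 187.4 ft³/s

187 ft³/s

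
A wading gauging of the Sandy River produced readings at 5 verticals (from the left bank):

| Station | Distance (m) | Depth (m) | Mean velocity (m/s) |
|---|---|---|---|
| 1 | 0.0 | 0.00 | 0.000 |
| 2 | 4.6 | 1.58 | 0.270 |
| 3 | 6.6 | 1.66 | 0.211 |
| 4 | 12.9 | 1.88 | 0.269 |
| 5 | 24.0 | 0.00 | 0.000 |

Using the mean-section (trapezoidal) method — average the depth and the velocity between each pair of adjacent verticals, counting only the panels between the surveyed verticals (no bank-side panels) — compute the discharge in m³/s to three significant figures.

5.35 m³/s

Panel 1-2: Δb = 4.6 m, d̄ = (0.00+1.58)/2 = 0.79, v̄ = (0.000+0.270)/2 = 0.135 → q = 4.6×0.79×0.135 = 0.4906 m³/s
Panel 2-3: Δb = 2 m, d̄ = (1.58+1.66)/2 = 1.62, v̄ = (0.270+0.211)/2 = 0.2405 → q = 2×1.62×0.2405 = 0.7792 m³/s
Panel 3-4: Δb = 6.3 m, d̄ = (1.66+1.88)/2 = 1.77, v̄ = (0.211+0.269)/2 = 0.24 → q = 6.3×1.77×0.24 = 2.676 m³/s
Panel 4-5: Δb = 11.1 m, d̄ = (1.88+0.00)/2 = 0.94, v̄ = (0.269+0.000)/2 = 0.1345 → q = 11.1×0.94×0.1345 = 1.403 m³/s
Q = Σ q = 5.349 m³/s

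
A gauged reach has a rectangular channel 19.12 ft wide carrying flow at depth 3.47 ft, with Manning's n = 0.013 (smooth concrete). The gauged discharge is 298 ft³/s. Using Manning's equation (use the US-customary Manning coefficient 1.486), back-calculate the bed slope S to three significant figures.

A = b·y = 19.12 × 3.47 = 66.35 ft²
P = b + 2y = 19.12 + 2×3.47 = 26.06 ft
R = A/P = 66.35/26.06 = 2.546 ft
S = (Q·n / (1.486·A·R^(2/3)))² = (298×0.013 / (1.486×66.35×1.864))² = 0.0004441

0.000444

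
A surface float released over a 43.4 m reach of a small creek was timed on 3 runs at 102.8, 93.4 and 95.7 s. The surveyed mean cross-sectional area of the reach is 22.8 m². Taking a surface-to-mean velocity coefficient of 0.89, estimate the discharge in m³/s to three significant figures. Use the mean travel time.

9.05 m³/s

t̄ = (102.8 + 93.4 + 95.7) / 3 = 97.3 s
v_surface = L / t̄ = 43.4 / 97.3 = 0.4460 m/s
v_mean = 0.89 × 0.4460 = 0.3970 m/s
Q = A × v_mean = 22.8 × 0.3970 = 9.051 m³/s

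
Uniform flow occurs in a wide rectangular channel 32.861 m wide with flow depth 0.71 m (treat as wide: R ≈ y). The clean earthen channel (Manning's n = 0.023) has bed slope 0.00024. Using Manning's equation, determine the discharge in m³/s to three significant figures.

12.5 m³/s

A = b·y = 32.861 × 0.71 = 23.33 m²
Wide channel: R ≈ y = 0.71 m
Q = (1/n)·A·R^(2/3)·S^(1/2) = (1/0.023) × 23.33 × 0.7100^(2/3) × 0.00024^(1/2) = 12.51 m³/s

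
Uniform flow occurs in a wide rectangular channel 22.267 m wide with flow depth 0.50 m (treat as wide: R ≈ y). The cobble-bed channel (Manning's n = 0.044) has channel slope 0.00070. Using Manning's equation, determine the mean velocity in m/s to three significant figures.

0.379 m/s

A = b·y = 22.267 × 0.50 = 11.13 m²
Wide channel: R ≈ y = 0.50 m
Q = (1/n)·A·R^(2/3)·S^(1/2) = (1/0.044) × 11.13 × 0.5000^(2/3) × 0.00070^(1/2) = 4.217 m³/s
V = Q/A = 4.217/11.13 = 0.3788 m/s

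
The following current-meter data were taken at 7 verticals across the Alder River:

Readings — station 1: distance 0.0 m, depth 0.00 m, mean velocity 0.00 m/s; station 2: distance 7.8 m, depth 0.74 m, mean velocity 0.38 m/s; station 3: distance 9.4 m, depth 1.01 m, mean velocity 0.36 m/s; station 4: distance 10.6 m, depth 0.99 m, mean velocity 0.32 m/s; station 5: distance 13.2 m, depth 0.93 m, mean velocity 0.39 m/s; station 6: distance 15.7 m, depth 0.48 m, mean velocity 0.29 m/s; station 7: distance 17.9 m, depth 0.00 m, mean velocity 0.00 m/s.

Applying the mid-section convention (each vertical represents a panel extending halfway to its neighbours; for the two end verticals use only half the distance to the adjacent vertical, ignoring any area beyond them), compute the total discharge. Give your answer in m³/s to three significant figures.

w_2 = (9.4 − 0.0)/2 = 4.7 m; q_2 = 0.38 × 0.74 × 4.7 = 1.322 m³/s
w_3 = (10.6 − 7.8)/2 = 1.4 m; q_3 = 0.36 × 1.01 × 1.4 = 0.5090 m³/s
w_4 = (13.2 − 9.4)/2 = 1.9 m; q_4 = 0.32 × 0.99 × 1.9 = 0.6019 m³/s
w_5 = (15.7 − 10.6)/2 = 2.55 m; q_5 = 0.39 × 0.93 × 2.55 = 0.9249 m³/s
w_6 = (17.9 − 13.2)/2 = 2.35 m; q_6 = 0.29 × 0.48 × 2.35 = 0.3271 m³/s
Stations 1, 7 contribute zero (depth or velocity is 0).
Q = Σ qᵢ = 3.685 m³/s

3.68 m³/s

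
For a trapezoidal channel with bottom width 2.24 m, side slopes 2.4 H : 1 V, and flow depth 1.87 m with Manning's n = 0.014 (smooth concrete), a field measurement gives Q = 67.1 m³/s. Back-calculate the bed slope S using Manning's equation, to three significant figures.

A = (b + z·y)·y = (2.24 + 2.4×1.87)×1.87 = 12.58 m²
P = b + 2y√(1+z²) = 2.24 + 2×1.87×√(1+2.4²) = 11.96 m
R = A/P = 12.58/11.96 = 1.052 m
S = (Q·n / (1·A·R^(2/3)))² = (67.1×0.014 / (1×12.58×1.034))² = 0.005213

0.00521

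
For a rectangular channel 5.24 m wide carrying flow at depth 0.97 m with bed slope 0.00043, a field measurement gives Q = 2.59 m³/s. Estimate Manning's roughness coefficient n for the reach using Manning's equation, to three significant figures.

A = b·y = 5.24 × 0.97 = 5.083 m²
P = b + 2y = 5.24 + 2×0.97 = 7.180 m
R = A/P = 5.083/7.180 = 0.7079 m
n = (1/Q)·A·R^(2/3)·S^(1/2) = (1/2.59) × 5.083 × 0.7943 × 0.02074 = 0.03232

0.0323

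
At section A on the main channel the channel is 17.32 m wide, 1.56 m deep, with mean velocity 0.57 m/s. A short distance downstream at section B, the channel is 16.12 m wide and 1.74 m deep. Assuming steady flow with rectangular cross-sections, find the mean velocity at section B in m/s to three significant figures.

Q = A₁V₁ = (17.32×1.56) × 0.57 = 15.40 m³/s
A₂ = 16.12 × 1.74 = 28.05 m²
V₂ = Q/A₂ = 15.40/28.05 = 0.5491 m/s

0.549 m/s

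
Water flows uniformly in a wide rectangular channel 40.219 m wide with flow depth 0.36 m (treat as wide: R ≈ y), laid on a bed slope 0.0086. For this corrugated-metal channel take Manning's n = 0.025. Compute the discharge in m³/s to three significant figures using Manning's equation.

27.2 m³/s

A = b·y = 40.219 × 0.36 = 14.48 m²
Wide channel: R ≈ y = 0.36 m
Q = (1/n)·A·R^(2/3)·S^(1/2) = (1/0.025) × 14.48 × 0.3600^(2/3) × 0.0086^(1/2) = 27.18 m³/s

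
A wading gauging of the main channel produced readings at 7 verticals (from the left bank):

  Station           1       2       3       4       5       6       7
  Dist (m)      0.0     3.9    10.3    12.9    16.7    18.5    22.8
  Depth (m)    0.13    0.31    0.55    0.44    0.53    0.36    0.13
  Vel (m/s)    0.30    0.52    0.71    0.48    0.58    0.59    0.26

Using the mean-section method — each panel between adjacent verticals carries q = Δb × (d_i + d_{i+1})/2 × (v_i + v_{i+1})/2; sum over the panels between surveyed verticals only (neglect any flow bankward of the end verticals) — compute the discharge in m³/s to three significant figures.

4.70 m³/s

Panel 1-2: Δb = 3.9 m, d̄ = (0.13+0.31)/2 = 0.22, v̄ = (0.30+0.52)/2 = 0.41 → q = 3.9×0.22×0.41 = 0.3518 m³/s
Panel 2-3: Δb = 6.4 m, d̄ = (0.31+0.55)/2 = 0.43, v̄ = (0.52+0.71)/2 = 0.615 → q = 6.4×0.43×0.615 = 1.692 m³/s
Panel 3-4: Δb = 2.6 m, d̄ = (0.55+0.44)/2 = 0.495, v̄ = (0.71+0.48)/2 = 0.595 → q = 2.6×0.495×0.595 = 0.7658 m³/s
Panel 4-5: Δb = 3.8 m, d̄ = (0.44+0.53)/2 = 0.485, v̄ = (0.48+0.58)/2 = 0.53 → q = 3.8×0.485×0.53 = 0.9768 m³/s
Panel 5-6: Δb = 1.8 m, d̄ = (0.53+0.36)/2 = 0.445, v̄ = (0.58+0.59)/2 = 0.585 → q = 1.8×0.445×0.585 = 0.4686 m³/s
Panel 6-7: Δb = 4.3 m, d̄ = (0.36+0.13)/2 = 0.245, v̄ = (0.59+0.26)/2 = 0.425 → q = 4.3×0.245×0.425 = 0.4477 m³/s
Q = Σ q = 4.703 m³/s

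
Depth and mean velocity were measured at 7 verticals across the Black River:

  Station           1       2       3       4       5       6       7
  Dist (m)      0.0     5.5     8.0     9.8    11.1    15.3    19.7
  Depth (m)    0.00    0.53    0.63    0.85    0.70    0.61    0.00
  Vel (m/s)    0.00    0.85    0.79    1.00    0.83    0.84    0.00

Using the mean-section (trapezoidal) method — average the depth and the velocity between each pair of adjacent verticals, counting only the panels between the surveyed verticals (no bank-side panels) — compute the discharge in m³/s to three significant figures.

Panel 1-2: Δb = 5.5 m, d̄ = (0.00+0.53)/2 = 0.265, v̄ = (0.00+0.85)/2 = 0.425 → q = 5.5×0.265×0.425 = 0.6194 m³/s
Panel 2-3: Δb = 2.5 m, d̄ = (0.53+0.63)/2 = 0.58, v̄ = (0.85+0.79)/2 = 0.82 → q = 2.5×0.58×0.82 = 1.189 m³/s
Panel 3-4: Δb = 1.8 m, d̄ = (0.63+0.85)/2 = 0.74, v̄ = (0.79+1.00)/2 = 0.895 → q = 1.8×0.74×0.895 = 1.192 m³/s
Panel 4-5: Δb = 1.3 m, d̄ = (0.85+0.70)/2 = 0.775, v̄ = (1.00+0.83)/2 = 0.915 → q = 1.3×0.775×0.915 = 0.9219 m³/s
Panel 5-6: Δb = 4.2 m, d̄ = (0.70+0.61)/2 = 0.655, v̄ = (0.83+0.84)/2 = 0.835 → q = 4.2×0.655×0.835 = 2.297 m³/s
Panel 6-7: Δb = 4.4 m, d̄ = (0.61+0.00)/2 = 0.305, v̄ = (0.84+0.00)/2 = 0.42 → q = 4.4×0.305×0.42 = 0.5636 m³/s
Q = Σ q = 6.783 m³/s

6.78 m³/s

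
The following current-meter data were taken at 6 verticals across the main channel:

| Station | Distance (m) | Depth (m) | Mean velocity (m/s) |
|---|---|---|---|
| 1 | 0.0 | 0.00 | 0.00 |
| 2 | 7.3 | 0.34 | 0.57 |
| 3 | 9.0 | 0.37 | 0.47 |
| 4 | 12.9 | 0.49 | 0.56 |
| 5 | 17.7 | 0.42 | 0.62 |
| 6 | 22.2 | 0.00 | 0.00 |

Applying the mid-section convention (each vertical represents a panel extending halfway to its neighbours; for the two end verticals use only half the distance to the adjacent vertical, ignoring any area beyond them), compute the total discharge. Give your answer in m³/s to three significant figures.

w_2 = (9.0 − 0.0)/2 = 4.5 m; q_2 = 0.57 × 0.34 × 4.5 = 0.8721 m³/s
w_3 = (12.9 − 7.3)/2 = 2.8 m; q_3 = 0.47 × 0.37 × 2.8 = 0.4869 m³/s
w_4 = (17.7 − 9.0)/2 = 4.35 m; q_4 = 0.56 × 0.49 × 4.35 = 1.194 m³/s
w_5 = (22.2 − 12.9)/2 = 4.65 m; q_5 = 0.62 × 0.42 × 4.65 = 1.211 m³/s
Stations 1, 6 contribute zero (depth or velocity is 0).
Q = Σ qᵢ = 3.764 m³/s

3.76 m³/s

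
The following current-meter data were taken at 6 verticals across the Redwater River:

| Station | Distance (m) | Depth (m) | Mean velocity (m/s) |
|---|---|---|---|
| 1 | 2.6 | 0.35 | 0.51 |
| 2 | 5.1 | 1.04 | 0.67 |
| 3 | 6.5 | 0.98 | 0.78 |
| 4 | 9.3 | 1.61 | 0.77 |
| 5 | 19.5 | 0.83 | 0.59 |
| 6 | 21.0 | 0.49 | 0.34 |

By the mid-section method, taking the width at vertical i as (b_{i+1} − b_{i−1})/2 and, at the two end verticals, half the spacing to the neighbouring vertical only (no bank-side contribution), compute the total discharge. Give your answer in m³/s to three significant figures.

w_1 = (5.1 − 2.6)/2 = 1.25 m; q_1 = 0.51 × 0.35 × 1.25 = 0.2231 m³/s
w_2 = (6.5 − 2.6)/2 = 1.95 m; q_2 = 0.67 × 1.04 × 1.95 = 1.359 m³/s
w_3 = (9.3 − 5.1)/2 = 2.1 m; q_3 = 0.78 × 0.98 × 2.1 = 1.605 m³/s
w_4 = (19.5 − 6.5)/2 = 6.5 m; q_4 = 0.77 × 1.61 × 6.5 = 8.058 m³/s
w_5 = (21.0 − 9.3)/2 = 5.85 m; q_5 = 0.59 × 0.83 × 5.85 = 2.865 m³/s
w_6 = (21.0 − 19.5)/2 = 0.75 m; q_6 = 0.34 × 0.49 × 0.75 = 0.1250 m³/s
Q = Σ qᵢ = 14.23 m³/s

14.2 m³/s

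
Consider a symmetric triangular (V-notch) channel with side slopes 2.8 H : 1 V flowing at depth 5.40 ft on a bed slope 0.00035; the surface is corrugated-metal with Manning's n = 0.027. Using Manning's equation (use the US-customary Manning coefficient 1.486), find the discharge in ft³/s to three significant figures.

157 ft³/s

A = z·y² = 2.8×5.40² = 81.65 ft²
P = 2y√(1+z²) = 2×5.40×√(1+2.8²) = 32.11 ft
R = A/P = 81.65/32.11 = 2.543 ft
Q = (1.486/n)·A·R^(2/3)·S^(1/2) = (1.486/0.027) × 81.65 × 2.543^(2/3) × 0.00035^(1/2) = 156.6 ft³/s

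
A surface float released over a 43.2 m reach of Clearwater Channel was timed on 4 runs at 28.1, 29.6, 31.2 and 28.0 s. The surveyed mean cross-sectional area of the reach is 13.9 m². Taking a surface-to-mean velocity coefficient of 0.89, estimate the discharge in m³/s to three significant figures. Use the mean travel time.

18.3 m³/s

t̄ = (28.1 + 29.6 + 31.2 + 28.0) / 4 = 29.225 s
v_surface = L / t̄ = 43.2 / 29.225 = 1.478 m/s
v_mean = 0.89 × 1.478 = 1.316 m/s
Q = A × v_mean = 13.9 × 1.316 = 18.29 m³/s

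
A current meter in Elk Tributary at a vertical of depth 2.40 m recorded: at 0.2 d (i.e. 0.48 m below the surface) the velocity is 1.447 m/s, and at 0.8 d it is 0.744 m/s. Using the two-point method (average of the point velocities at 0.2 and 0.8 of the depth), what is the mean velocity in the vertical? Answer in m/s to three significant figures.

1.10 m/s

v̄ = (1.447 + 0.744) / 2 = 1.096 m/s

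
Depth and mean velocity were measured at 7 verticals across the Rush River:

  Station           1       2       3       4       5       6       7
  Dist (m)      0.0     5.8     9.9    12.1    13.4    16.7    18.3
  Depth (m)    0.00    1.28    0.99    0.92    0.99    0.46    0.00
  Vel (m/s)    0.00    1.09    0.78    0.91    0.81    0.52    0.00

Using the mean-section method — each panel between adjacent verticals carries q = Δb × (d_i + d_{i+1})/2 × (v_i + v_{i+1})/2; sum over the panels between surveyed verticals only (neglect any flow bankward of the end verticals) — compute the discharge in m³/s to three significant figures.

10.9 m³/s

Panel 1-2: Δb = 5.8 m, d̄ = (0.00+1.28)/2 = 0.64, v̄ = (0.00+1.09)/2 = 0.545 → q = 5.8×0.64×0.545 = 2.023 m³/s
Panel 2-3: Δb = 4.1 m, d̄ = (1.28+0.99)/2 = 1.135, v̄ = (1.09+0.78)/2 = 0.935 → q = 4.1×1.135×0.935 = 4.351 m³/s
Panel 3-4: Δb = 2.2 m, d̄ = (0.99+0.92)/2 = 0.955, v̄ = (0.78+0.91)/2 = 0.845 → q = 2.2×0.955×0.845 = 1.775 m³/s
Panel 4-5: Δb = 1.3 m, d̄ = (0.92+0.99)/2 = 0.955, v̄ = (0.91+0.81)/2 = 0.86 → q = 1.3×0.955×0.86 = 1.068 m³/s
Panel 5-6: Δb = 3.3 m, d̄ = (0.99+0.46)/2 = 0.725, v̄ = (0.81+0.52)/2 = 0.665 → q = 3.3×0.725×0.665 = 1.591 m³/s
Panel 6-7: Δb = 1.6 m, d̄ = (0.46+0.00)/2 = 0.23, v̄ = (0.52+0.00)/2 = 0.26 → q = 1.6×0.23×0.26 = 0.09568 m³/s
Q = Σ q = 10.90 m³/s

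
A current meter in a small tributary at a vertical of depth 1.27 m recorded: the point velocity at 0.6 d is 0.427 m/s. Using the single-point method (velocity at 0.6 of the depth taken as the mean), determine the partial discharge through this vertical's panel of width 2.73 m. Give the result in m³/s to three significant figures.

1.48 m³/s

v̄ = v₀.₆ = 0.427 m/s
q = v̄ × d × w = 0.4270 × 1.27 × 2.73 = 1.480 m³/s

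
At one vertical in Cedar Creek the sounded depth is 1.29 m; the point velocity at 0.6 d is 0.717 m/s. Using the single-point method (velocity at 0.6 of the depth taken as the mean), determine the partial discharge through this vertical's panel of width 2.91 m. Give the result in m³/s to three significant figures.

v̄ = v₀.₆ = 0.717 m/s
q = v̄ × d × w = 0.7170 × 1.29 × 2.91 = 2.692 m³/s

2.69 m³/s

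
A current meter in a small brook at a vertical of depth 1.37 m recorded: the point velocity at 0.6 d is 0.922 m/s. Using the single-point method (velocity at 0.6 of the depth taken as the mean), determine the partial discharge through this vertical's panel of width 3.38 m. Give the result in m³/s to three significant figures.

v̄ = v₀.₆ = 0.922 m/s
q = v̄ × d × w = 0.9220 × 1.37 × 3.38 = 4.269 m³/s

4.27 m³/s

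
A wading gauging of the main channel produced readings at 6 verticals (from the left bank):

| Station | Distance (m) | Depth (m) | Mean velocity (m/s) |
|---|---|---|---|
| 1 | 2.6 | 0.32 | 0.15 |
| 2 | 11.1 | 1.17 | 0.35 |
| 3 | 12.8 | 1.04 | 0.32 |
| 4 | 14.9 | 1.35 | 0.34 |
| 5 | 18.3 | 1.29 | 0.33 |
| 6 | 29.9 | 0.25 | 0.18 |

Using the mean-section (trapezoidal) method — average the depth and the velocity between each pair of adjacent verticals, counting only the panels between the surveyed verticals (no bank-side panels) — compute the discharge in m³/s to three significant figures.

Panel 1-2: Δb = 8.5 m, d̄ = (0.32+1.17)/2 = 0.745, v̄ = (0.15+0.35)/2 = 0.25 → q = 8.5×0.745×0.25 = 1.583 m³/s
Panel 2-3: Δb = 1.7 m, d̄ = (1.17+1.04)/2 = 1.105, v̄ = (0.35+0.32)/2 = 0.335 → q = 1.7×1.105×0.335 = 0.6293 m³/s
Panel 3-4: Δb = 2.1 m, d̄ = (1.04+1.35)/2 = 1.195, v̄ = (0.32+0.34)/2 = 0.33 → q = 2.1×1.195×0.33 = 0.8281 m³/s
Panel 4-5: Δb = 3.4 m, d̄ = (1.35+1.29)/2 = 1.32, v̄ = (0.34+0.33)/2 = 0.335 → q = 3.4×1.32×0.335 = 1.503 m³/s
Panel 5-6: Δb = 11.6 m, d̄ = (1.29+0.25)/2 = 0.77, v̄ = (0.33+0.18)/2 = 0.255 → q = 11.6×0.77×0.255 = 2.278 m³/s
Q = Σ q = 6.822 m³/s

6.82 m³/s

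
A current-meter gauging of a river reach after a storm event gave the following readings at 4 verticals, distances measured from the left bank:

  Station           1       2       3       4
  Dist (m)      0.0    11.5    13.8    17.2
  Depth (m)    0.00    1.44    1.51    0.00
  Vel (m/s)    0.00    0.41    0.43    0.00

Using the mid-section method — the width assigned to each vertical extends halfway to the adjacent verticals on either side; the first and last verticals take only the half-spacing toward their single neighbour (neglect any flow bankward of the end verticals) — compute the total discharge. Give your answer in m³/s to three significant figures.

5.92 m³/s

w_2 = (13.8 − 0.0)/2 = 6.9 m; q_2 = 0.41 × 1.44 × 6.9 = 4.074 m³/s
w_3 = (17.2 − 11.5)/2 = 2.85 m; q_3 = 0.43 × 1.51 × 2.85 = 1.851 m³/s
Stations 1, 4 contribute zero (depth or velocity is 0).
Q = Σ qᵢ = 5.924 m³/s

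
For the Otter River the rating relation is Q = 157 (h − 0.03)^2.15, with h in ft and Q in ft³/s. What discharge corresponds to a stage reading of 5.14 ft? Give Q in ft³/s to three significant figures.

Q = 157 × (5.14 − 0.03)^2.15 = 157 × 5.11^2.15 = 5236 ft³/s

5240 ft³/s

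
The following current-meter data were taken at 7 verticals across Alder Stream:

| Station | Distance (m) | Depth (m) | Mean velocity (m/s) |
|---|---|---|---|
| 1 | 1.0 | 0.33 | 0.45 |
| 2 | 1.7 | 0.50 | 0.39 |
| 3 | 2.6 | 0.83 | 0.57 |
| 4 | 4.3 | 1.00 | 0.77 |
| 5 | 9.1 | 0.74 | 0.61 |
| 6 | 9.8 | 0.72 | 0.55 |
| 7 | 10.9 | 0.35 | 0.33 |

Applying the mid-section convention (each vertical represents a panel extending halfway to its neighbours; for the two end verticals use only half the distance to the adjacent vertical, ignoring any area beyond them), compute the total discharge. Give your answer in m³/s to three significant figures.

w_1 = (1.7 − 1.0)/2 = 0.35 m; q_1 = 0.45 × 0.33 × 0.35 = 0.05198 m³/s
w_2 = (2.6 − 1.0)/2 = 0.8 m; q_2 = 0.39 × 0.50 × 0.8 = 0.1560 m³/s
w_3 = (4.3 − 1.7)/2 = 1.3 m; q_3 = 0.57 × 0.83 × 1.3 = 0.6150 m³/s
w_4 = (9.1 − 2.6)/2 = 3.25 m; q_4 = 0.77 × 1.00 × 3.25 = 2.503 m³/s
w_5 = (9.8 − 4.3)/2 = 2.75 m; q_5 = 0.61 × 0.74 × 2.75 = 1.241 m³/s
w_6 = (10.9 − 9.1)/2 = 0.9 m; q_6 = 0.55 × 0.72 × 0.9 = 0.3564 m³/s
w_7 = (10.9 − 9.8)/2 = 0.55 m; q_7 = 0.33 × 0.35 × 0.55 = 0.06353 m³/s
Q = Σ qᵢ = 4.987 m³/s

4.99 m³/s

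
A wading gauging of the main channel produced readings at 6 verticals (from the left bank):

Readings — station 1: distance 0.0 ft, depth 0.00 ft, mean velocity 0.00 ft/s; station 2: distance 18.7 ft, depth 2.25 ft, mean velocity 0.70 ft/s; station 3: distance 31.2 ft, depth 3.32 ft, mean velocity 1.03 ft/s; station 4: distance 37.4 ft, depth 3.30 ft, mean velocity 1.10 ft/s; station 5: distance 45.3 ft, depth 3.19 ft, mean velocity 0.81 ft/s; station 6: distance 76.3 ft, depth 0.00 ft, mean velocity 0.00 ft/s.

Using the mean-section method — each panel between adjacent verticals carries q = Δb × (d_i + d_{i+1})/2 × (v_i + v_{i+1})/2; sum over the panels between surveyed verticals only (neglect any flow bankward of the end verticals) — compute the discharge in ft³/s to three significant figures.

Panel 1-2: Δb = 18.7 ft, d̄ = (0.00+2.25)/2 = 1.125, v̄ = (0.00+0.70)/2 = 0.35 → q = 18.7×1.125×0.35 = 7.363 ft³/s
Panel 2-3: Δb = 12.5 ft, d̄ = (2.25+3.32)/2 = 2.785, v̄ = (0.70+1.03)/2 = 0.865 → q = 12.5×2.785×0.865 = 30.11 ft³/s
Panel 3-4: Δb = 6.2 ft, d̄ = (3.32+3.30)/2 = 3.31, v̄ = (1.03+1.10)/2 = 1.065 → q = 6.2×3.31×1.065 = 21.86 ft³/s
Panel 4-5: Δb = 7.9 ft, d̄ = (3.30+3.19)/2 = 3.245, v̄ = (1.10+0.81)/2 = 0.955 → q = 7.9×3.245×0.955 = 24.48 ft³/s
Panel 5-6: Δb = 31 ft, d̄ = (3.19+0.00)/2 = 1.595, v̄ = (0.81+0.00)/2 = 0.405 → q = 31×1.595×0.405 = 20.03 ft³/s
Q = Σ q = 103.8 ft³/s

104 ft³/s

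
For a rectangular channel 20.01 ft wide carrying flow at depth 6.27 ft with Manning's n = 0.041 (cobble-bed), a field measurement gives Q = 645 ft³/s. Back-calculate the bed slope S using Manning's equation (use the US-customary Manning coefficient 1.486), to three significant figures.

A = b·y = 20.01 × 6.27 = 125.5 ft²
P = b + 2y = 20.01 + 2×6.27 = 32.55 ft
R = A/P = 125.5/32.55 = 3.854 ft
S = (Q·n / (1.486·A·R^(2/3)))² = (645×0.041 / (1.486×125.5×2.458))² = 0.003329

0.00333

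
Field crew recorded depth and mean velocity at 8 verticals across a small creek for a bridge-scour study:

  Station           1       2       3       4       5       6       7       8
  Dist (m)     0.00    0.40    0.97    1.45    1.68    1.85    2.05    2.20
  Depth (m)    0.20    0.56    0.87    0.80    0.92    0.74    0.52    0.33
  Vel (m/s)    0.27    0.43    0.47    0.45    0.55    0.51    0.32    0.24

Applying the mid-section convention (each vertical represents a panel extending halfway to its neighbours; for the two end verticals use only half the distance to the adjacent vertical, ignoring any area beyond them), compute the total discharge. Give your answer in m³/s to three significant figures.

0.676 m³/s

w_1 = (0.40 − 0.00)/2 = 0.2 m; q_1 = 0.27 × 0.20 × 0.2 = 0.01080 m³/s
w_2 = (0.97 − 0.00)/2 = 0.485 m; q_2 = 0.43 × 0.56 × 0.485 = 0.1168 m³/s
w_3 = (1.45 − 0.40)/2 = 0.525 m; q_3 = 0.47 × 0.87 × 0.525 = 0.2147 m³/s
w_4 = (1.68 − 0.97)/2 = 0.355 m; q_4 = 0.45 × 0.80 × 0.355 = 0.1278 m³/s
w_5 = (1.85 − 1.45)/2 = 0.2 m; q_5 = 0.55 × 0.92 × 0.2 = 0.1012 m³/s
w_6 = (2.05 − 1.68)/2 = 0.185 m; q_6 = 0.51 × 0.74 × 0.185 = 0.06982 m³/s
w_7 = (2.20 − 1.85)/2 = 0.175 m; q_7 = 0.32 × 0.52 × 0.175 = 0.02912 m³/s
w_8 = (2.20 − 2.05)/2 = 0.075 m; q_8 = 0.24 × 0.33 × 0.075 = 0.005940 m³/s
Q = Σ qᵢ = 0.6761 m³/s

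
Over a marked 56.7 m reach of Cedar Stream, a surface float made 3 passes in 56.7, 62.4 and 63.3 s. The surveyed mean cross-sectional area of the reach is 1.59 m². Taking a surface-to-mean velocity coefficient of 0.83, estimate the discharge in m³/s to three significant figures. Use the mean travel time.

1.23 m³/s

t̄ = (56.7 + 62.4 + 63.3) / 3 = 60.8 s
v_surface = L / t̄ = 56.7 / 60.8 = 0.9326 m/s
v_mean = 0.83 × 0.9326 = 0.7740 m/s
Q = A × v_mean = 1.59 × 0.7740 = 1.231 m³/s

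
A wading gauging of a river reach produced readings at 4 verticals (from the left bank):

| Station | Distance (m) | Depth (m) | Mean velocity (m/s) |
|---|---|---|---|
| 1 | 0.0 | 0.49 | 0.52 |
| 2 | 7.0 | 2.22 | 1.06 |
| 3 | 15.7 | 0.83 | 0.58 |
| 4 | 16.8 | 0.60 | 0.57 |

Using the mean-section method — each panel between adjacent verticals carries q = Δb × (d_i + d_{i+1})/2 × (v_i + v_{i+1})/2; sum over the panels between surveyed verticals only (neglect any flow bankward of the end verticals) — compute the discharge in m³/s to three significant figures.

Panel 1-2: Δb = 7 m, d̄ = (0.49+2.22)/2 = 1.355, v̄ = (0.52+1.06)/2 = 0.79 → q = 7×1.355×0.79 = 7.493 m³/s
Panel 2-3: Δb = 8.7 m, d̄ = (2.22+0.83)/2 = 1.525, v̄ = (1.06+0.58)/2 = 0.82 → q = 8.7×1.525×0.82 = 10.88 m³/s
Panel 3-4: Δb = 1.1 m, d̄ = (0.83+0.60)/2 = 0.715, v̄ = (0.58+0.57)/2 = 0.575 → q = 1.1×0.715×0.575 = 0.4522 m³/s
Q = Σ q = 18.82 m³/s

18.8 m³/s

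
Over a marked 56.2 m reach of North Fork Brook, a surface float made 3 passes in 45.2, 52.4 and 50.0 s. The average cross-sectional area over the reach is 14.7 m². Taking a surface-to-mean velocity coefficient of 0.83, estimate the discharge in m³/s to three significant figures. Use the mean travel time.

t̄ = (45.2 + 52.4 + 50.0) / 3 = 49.2 s
v_surface = L / t̄ = 56.2 / 49.2 = 1.142 m/s
v_mean = 0.83 × 1.142 = 0.9481 m/s
Q = A × v_mean = 14.7 × 0.9481 = 13.94 m³/s

13.9 m³/s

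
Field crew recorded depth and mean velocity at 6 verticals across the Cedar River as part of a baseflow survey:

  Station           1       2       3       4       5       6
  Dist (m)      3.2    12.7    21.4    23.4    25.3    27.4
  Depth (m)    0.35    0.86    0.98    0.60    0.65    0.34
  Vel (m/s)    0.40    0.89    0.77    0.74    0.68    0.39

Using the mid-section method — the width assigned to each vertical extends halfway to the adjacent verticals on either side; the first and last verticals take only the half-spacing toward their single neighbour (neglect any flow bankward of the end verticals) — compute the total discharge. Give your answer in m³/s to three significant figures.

13.6 m³/s

w_1 = (12.7 − 3.2)/2 = 4.75 m; q_1 = 0.40 × 0.35 × 4.75 = 0.6650 m³/s
w_2 = (21.4 − 3.2)/2 = 9.1 m; q_2 = 0.89 × 0.86 × 9.1 = 6.965 m³/s
w_3 = (23.4 − 12.7)/2 = 5.35 m; q_3 = 0.77 × 0.98 × 5.35 = 4.037 m³/s
w_4 = (25.3 − 21.4)/2 = 1.95 m; q_4 = 0.74 × 0.60 × 1.95 = 0.8658 m³/s
w_5 = (27.4 − 23.4)/2 = 2 m; q_5 = 0.68 × 0.65 × 2 = 0.8840 m³/s
w_6 = (27.4 − 25.3)/2 = 1.05 m; q_6 = 0.39 × 0.34 × 1.05 = 0.1392 m³/s
Q = Σ qᵢ = 13.56 m³/s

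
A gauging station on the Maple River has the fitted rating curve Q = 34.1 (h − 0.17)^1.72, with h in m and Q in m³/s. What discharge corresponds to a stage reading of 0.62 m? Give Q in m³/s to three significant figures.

8.64 m³/s

Q = 34.1 × (0.62 − 0.17)^1.72 = 34.1 × 0.45^1.72 = 8.635 m³/s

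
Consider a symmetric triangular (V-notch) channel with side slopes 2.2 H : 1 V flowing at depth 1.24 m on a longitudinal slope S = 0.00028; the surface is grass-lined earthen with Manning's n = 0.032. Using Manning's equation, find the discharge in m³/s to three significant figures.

A = z·y² = 2.2×1.24² = 3.383 m²
P = 2y√(1+z²) = 2×1.24×√(1+2.2²) = 5.993 m
R = A/P = 3.383/5.993 = 0.5644 m
Q = (1/n)·A·R^(2/3)·S^(1/2) = (1/0.032) × 3.383 × 0.5644^(2/3) × 0.00028^(1/2) = 1.208 m³/s

1.21 m³/s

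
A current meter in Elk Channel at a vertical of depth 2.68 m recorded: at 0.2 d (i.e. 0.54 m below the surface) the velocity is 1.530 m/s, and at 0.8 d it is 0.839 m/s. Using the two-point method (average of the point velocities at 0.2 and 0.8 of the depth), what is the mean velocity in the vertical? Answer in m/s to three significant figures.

1.18 m/s

v̄ = (1.530 + 0.839) / 2 = 1.185 m/s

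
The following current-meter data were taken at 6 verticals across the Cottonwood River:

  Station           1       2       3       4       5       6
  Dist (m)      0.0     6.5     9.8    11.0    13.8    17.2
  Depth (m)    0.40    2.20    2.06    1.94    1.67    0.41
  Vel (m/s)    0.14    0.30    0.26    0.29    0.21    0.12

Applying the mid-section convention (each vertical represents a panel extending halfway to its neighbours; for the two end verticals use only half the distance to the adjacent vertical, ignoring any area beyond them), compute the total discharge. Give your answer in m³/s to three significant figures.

6.92 m³/s

w_1 = (6.5 − 0.0)/2 = 3.25 m; q_1 = 0.14 × 0.40 × 3.25 = 0.1820 m³/s
w_2 = (9.8 − 0.0)/2 = 4.9 m; q_2 = 0.30 × 2.20 × 4.9 = 3.234 m³/s
w_3 = (11.0 − 6.5)/2 = 2.25 m; q_3 = 0.26 × 2.06 × 2.25 = 1.205 m³/s
w_4 = (13.8 − 9.8)/2 = 2 m; q_4 = 0.29 × 1.94 × 2 = 1.125 m³/s
w_5 = (17.2 − 11.0)/2 = 3.1 m; q_5 = 0.21 × 1.67 × 3.1 = 1.087 m³/s
w_6 = (17.2 − 13.8)/2 = 1.7 m; q_6 = 0.12 × 0.41 × 1.7 = 0.08364 m³/s
Q = Σ qᵢ = 6.917 m³/s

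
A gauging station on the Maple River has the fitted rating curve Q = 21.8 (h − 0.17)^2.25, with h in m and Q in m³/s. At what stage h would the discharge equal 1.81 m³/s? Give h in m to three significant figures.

0.501 m

h − h₀ = (Q/C)^(1/b) = (1.81/21.8)^(1/2.25) = 0.3309 m
h = 0.17 + 0.3309 = 0.5009 m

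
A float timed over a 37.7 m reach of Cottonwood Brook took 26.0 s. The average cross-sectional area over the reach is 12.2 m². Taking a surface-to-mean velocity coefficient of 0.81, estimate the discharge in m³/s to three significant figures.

v_surface = L / t̄ = 37.7 / 26 = 1.450 m/s
v_mean = 0.81 × 1.450 = 1.175 m/s
Q = A × v_mean = 12.2 × 1.175 = 14.33 m³/s

14.3 m³/s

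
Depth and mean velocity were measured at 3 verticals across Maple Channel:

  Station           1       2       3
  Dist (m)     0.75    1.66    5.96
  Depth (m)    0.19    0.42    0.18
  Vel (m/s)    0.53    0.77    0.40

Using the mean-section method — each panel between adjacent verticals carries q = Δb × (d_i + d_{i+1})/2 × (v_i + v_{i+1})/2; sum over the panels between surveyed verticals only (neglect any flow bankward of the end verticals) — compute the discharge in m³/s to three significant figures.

0.935 m³/s

Panel 1-2: Δb = 0.91 m, d̄ = (0.19+0.42)/2 = 0.305, v̄ = (0.53+0.77)/2 = 0.65 → q = 0.91×0.305×0.65 = 0.1804 m³/s
Panel 2-3: Δb = 4.3 m, d̄ = (0.42+0.18)/2 = 0.3, v̄ = (0.77+0.40)/2 = 0.585 → q = 4.3×0.3×0.585 = 0.7547 m³/s
Q = Σ q = 0.9351 m³/s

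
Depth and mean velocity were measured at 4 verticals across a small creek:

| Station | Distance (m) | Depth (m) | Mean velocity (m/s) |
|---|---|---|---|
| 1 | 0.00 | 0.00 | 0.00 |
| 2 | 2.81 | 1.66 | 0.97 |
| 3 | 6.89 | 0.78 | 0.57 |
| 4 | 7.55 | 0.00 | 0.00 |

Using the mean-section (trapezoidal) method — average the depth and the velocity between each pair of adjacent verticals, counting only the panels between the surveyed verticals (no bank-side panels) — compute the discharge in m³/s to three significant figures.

5.04 m³/s

Panel 1-2: Δb = 2.81 m, d̄ = (0.00+1.66)/2 = 0.83, v̄ = (0.00+0.97)/2 = 0.485 → q = 2.81×0.83×0.485 = 1.131 m³/s
Panel 2-3: Δb = 4.08 m, d̄ = (1.66+0.78)/2 = 1.22, v̄ = (0.97+0.57)/2 = 0.77 → q = 4.08×1.22×0.77 = 3.833 m³/s
Panel 3-4: Δb = 0.66 m, d̄ = (0.78+0.00)/2 = 0.39, v̄ = (0.57+0.00)/2 = 0.285 → q = 0.66×0.39×0.285 = 0.07336 m³/s
Q = Σ q = 5.037 m³/s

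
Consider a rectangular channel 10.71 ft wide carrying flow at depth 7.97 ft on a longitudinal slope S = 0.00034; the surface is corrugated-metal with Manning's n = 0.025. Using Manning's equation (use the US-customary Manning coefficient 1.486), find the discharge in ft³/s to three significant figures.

A = b·y = 10.71 × 7.97 = 85.36 ft²
P = b + 2y = 10.71 + 2×7.97 = 26.65 ft
R = A/P = 85.36/26.65 = 3.203 ft
Q = (1.486/n)·A·R^(2/3)·S^(1/2) = (1.486/0.025) × 85.36 × 3.203^(2/3) × 0.00034^(1/2) = 203.3 ft³/s

203 ft³/s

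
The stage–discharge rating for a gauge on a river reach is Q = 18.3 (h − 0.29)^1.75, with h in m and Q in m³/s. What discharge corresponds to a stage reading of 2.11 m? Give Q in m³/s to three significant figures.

52.2 m³/s

Q = 18.3 × (2.11 − 0.29)^1.75 = 18.3 × 1.82^1.75 = 52.19 m³/s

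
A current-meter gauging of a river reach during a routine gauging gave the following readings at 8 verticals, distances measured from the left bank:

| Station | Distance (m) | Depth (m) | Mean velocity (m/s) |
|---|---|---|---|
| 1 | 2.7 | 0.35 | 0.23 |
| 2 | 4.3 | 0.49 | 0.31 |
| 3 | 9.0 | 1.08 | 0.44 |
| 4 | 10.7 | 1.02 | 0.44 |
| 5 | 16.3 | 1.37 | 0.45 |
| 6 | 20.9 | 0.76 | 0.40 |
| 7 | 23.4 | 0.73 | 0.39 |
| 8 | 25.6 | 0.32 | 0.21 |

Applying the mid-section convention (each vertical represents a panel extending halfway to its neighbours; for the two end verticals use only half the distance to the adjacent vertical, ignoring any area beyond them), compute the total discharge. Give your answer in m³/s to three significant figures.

w_1 = (4.3 − 2.7)/2 = 0.8 m; q_1 = 0.23 × 0.35 × 0.8 = 0.06440 m³/s
w_2 = (9.0 − 2.7)/2 = 3.15 m; q_2 = 0.31 × 0.49 × 3.15 = 0.4785 m³/s
w_3 = (10.7 − 4.3)/2 = 3.2 m; q_3 = 0.44 × 1.08 × 3.2 = 1.521 m³/s
w_4 = (16.3 − 9.0)/2 = 3.65 m; q_4 = 0.44 × 1.02 × 3.65 = 1.638 m³/s
w_5 = (20.9 − 10.7)/2 = 5.1 m; q_5 = 0.45 × 1.37 × 5.1 = 3.144 m³/s
w_6 = (23.4 − 16.3)/2 = 3.55 m; q_6 = 0.40 × 0.76 × 3.55 = 1.079 m³/s
w_7 = (25.6 − 20.9)/2 = 2.35 m; q_7 = 0.39 × 0.73 × 2.35 = 0.6690 m³/s
w_8 = (25.6 − 23.4)/2 = 1.1 m; q_8 = 0.21 × 0.32 × 1.1 = 0.07392 m³/s
Q = Σ qᵢ = 8.668 m³/s

8.67 m³/s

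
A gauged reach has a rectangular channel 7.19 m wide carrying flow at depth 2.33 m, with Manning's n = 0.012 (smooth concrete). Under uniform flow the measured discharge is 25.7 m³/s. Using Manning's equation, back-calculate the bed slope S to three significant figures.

A = b·y = 7.19 × 2.33 = 16.75 m²
P = b + 2y = 7.19 + 2×2.33 = 11.85 m
R = A/P = 16.75/11.85 = 1.414 m
S = (Q·n / (1·A·R^(2/3)))² = (25.7×0.012 / (1×16.75×1.260))² = 0.0002136

0.000214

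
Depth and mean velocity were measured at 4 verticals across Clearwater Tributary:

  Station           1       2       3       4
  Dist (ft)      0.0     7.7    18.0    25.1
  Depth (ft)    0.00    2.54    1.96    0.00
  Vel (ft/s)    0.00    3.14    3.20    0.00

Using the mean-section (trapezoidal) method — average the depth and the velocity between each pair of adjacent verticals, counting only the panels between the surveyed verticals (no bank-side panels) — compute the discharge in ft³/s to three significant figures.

Panel 1-2: Δb = 7.7 ft, d̄ = (0.00+2.54)/2 = 1.27, v̄ = (0.00+3.14)/2 = 1.57 → q = 7.7×1.27×1.57 = 15.35 ft³/s
Panel 2-3: Δb = 10.3 ft, d̄ = (2.54+1.96)/2 = 2.25, v̄ = (3.14+3.20)/2 = 3.17 → q = 10.3×2.25×3.17 = 73.46 ft³/s
Panel 3-4: Δb = 7.1 ft, d̄ = (1.96+0.00)/2 = 0.98, v̄ = (3.20+0.00)/2 = 1.6 → q = 7.1×0.98×1.6 = 11.13 ft³/s
Q = Σ q = 99.95 ft³/s

100 ft³/s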